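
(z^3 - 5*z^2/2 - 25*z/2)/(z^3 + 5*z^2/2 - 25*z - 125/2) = z/(z + 5)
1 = 1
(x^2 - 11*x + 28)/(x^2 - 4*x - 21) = (x - 4)/(x + 3)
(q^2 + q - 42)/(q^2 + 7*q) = (q - 6)/q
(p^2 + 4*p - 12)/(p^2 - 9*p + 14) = (p + 6)/(p - 7)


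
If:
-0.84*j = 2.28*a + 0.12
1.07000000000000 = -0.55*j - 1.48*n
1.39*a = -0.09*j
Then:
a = 0.01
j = -0.17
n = -0.66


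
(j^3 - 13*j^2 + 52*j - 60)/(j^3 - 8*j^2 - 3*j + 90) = (j - 2)/(j + 3)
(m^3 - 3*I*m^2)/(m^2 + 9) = m^2/(m + 3*I)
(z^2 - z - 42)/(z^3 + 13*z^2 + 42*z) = (z - 7)/(z*(z + 7))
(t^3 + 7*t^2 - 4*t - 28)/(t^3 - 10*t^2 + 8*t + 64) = (t^2 + 5*t - 14)/(t^2 - 12*t + 32)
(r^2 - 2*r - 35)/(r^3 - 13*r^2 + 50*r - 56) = (r + 5)/(r^2 - 6*r + 8)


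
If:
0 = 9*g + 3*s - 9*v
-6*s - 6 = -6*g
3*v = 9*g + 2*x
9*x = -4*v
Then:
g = -35/103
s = -138/103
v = -81/103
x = 36/103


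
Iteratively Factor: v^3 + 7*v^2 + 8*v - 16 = (v + 4)*(v^2 + 3*v - 4) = (v + 4)^2*(v - 1)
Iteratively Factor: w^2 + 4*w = (w + 4)*(w)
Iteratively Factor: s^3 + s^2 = (s)*(s^2 + s) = s*(s + 1)*(s)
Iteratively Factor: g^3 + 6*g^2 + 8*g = (g)*(g^2 + 6*g + 8) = g*(g + 4)*(g + 2)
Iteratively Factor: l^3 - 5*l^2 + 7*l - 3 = (l - 3)*(l^2 - 2*l + 1) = (l - 3)*(l - 1)*(l - 1)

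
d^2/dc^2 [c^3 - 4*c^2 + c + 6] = 6*c - 8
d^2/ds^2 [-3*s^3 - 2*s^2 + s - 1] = -18*s - 4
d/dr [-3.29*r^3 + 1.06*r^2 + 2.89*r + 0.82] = -9.87*r^2 + 2.12*r + 2.89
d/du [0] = 0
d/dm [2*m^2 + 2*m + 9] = 4*m + 2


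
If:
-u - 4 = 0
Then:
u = -4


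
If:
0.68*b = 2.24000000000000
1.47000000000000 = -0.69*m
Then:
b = 3.29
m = -2.13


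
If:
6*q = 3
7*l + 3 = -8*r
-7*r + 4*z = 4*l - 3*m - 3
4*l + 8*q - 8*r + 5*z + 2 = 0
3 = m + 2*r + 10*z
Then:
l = -283/287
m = -479/287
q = 1/2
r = 20/41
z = 106/287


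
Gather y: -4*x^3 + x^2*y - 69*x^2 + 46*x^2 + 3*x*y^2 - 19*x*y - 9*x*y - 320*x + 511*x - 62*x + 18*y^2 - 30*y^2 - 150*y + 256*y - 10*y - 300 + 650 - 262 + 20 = -4*x^3 - 23*x^2 + 129*x + y^2*(3*x - 12) + y*(x^2 - 28*x + 96) + 108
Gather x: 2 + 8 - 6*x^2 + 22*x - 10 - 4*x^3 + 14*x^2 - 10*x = -4*x^3 + 8*x^2 + 12*x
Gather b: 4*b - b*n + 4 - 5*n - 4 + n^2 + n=b*(4 - n) + n^2 - 4*n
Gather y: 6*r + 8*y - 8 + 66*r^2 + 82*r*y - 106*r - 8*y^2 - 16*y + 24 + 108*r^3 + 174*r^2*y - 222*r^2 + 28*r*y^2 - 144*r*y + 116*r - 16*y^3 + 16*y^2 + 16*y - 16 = 108*r^3 - 156*r^2 + 16*r - 16*y^3 + y^2*(28*r + 8) + y*(174*r^2 - 62*r + 8)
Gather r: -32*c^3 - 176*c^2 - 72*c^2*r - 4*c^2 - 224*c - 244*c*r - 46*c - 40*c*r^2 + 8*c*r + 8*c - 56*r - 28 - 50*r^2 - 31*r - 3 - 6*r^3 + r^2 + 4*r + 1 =-32*c^3 - 180*c^2 - 262*c - 6*r^3 + r^2*(-40*c - 49) + r*(-72*c^2 - 236*c - 83) - 30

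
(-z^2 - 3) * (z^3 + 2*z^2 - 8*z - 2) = -z^5 - 2*z^4 + 5*z^3 - 4*z^2 + 24*z + 6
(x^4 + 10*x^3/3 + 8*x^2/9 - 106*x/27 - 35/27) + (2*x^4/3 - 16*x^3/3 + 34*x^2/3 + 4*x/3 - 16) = 5*x^4/3 - 2*x^3 + 110*x^2/9 - 70*x/27 - 467/27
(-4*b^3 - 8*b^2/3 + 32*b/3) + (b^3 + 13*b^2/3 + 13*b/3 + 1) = -3*b^3 + 5*b^2/3 + 15*b + 1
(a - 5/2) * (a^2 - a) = a^3 - 7*a^2/2 + 5*a/2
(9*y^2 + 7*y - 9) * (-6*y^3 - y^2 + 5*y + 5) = -54*y^5 - 51*y^4 + 92*y^3 + 89*y^2 - 10*y - 45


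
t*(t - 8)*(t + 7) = t^3 - t^2 - 56*t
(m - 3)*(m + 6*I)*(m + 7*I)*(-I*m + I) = -I*m^4 + 13*m^3 + 4*I*m^3 - 52*m^2 + 39*I*m^2 + 39*m - 168*I*m + 126*I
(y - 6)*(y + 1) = y^2 - 5*y - 6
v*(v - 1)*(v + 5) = v^3 + 4*v^2 - 5*v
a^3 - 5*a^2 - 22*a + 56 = (a - 7)*(a - 2)*(a + 4)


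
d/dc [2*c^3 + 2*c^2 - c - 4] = 6*c^2 + 4*c - 1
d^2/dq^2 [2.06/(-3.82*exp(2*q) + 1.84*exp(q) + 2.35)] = (2.06*(7.64*exp(q) - 1.84)*(15.28*exp(q) - 3.68)*exp(q) + (31.4768*exp(q) - 3.7904)*(-3.82*exp(2*q) + 1.84*exp(q) + 2.35))*exp(q)/(-3.82*exp(2*q) + 1.84*exp(q) + 2.35)^3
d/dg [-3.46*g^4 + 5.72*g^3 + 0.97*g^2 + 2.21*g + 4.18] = -13.84*g^3 + 17.16*g^2 + 1.94*g + 2.21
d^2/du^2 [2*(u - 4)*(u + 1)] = 4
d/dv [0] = 0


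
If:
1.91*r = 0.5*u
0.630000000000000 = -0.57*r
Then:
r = -1.11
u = -4.22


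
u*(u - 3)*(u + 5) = u^3 + 2*u^2 - 15*u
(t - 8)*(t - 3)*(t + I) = t^3 - 11*t^2 + I*t^2 + 24*t - 11*I*t + 24*I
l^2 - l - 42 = (l - 7)*(l + 6)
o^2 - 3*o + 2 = (o - 2)*(o - 1)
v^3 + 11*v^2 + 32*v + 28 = (v + 2)^2*(v + 7)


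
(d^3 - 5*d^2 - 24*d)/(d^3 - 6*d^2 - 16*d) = (d + 3)/(d + 2)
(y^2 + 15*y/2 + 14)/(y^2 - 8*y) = (y^2 + 15*y/2 + 14)/(y*(y - 8))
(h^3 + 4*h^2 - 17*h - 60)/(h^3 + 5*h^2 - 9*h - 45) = (h - 4)/(h - 3)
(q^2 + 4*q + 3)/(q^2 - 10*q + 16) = (q^2 + 4*q + 3)/(q^2 - 10*q + 16)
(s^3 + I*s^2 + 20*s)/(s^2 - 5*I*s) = (s^2 + I*s + 20)/(s - 5*I)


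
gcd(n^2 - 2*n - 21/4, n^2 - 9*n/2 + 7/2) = n - 7/2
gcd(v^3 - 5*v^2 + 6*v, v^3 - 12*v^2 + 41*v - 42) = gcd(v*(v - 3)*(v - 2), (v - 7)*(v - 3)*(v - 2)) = v^2 - 5*v + 6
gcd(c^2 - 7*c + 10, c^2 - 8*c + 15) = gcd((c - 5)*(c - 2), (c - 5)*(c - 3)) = c - 5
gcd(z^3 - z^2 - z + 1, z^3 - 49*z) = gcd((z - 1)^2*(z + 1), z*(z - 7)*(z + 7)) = 1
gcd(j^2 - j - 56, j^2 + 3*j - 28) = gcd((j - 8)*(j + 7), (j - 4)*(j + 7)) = j + 7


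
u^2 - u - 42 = (u - 7)*(u + 6)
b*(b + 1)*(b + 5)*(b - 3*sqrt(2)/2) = b^4 - 3*sqrt(2)*b^3/2 + 6*b^3 - 9*sqrt(2)*b^2 + 5*b^2 - 15*sqrt(2)*b/2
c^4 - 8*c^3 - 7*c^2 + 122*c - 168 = (c - 7)*(c - 3)*(c - 2)*(c + 4)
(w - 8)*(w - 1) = w^2 - 9*w + 8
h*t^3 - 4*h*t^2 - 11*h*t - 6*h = (t - 6)*(t + 1)*(h*t + h)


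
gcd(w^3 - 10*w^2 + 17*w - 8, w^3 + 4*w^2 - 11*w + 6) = w^2 - 2*w + 1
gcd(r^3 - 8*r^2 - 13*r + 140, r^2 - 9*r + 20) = r - 5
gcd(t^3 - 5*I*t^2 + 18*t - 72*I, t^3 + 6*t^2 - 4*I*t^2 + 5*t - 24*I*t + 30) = 1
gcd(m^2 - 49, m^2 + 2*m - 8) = 1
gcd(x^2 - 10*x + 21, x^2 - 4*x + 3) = x - 3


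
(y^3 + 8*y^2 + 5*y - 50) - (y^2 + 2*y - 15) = y^3 + 7*y^2 + 3*y - 35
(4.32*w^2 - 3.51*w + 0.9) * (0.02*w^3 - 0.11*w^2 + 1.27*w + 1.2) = 0.0864*w^5 - 0.5454*w^4 + 5.8905*w^3 + 0.6273*w^2 - 3.069*w + 1.08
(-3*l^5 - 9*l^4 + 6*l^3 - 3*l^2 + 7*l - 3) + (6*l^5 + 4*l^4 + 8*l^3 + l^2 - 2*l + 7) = 3*l^5 - 5*l^4 + 14*l^3 - 2*l^2 + 5*l + 4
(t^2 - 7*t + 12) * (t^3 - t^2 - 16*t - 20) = t^5 - 8*t^4 + 3*t^3 + 80*t^2 - 52*t - 240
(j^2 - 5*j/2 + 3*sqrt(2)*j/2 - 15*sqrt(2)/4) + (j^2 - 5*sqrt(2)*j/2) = 2*j^2 - 5*j/2 - sqrt(2)*j - 15*sqrt(2)/4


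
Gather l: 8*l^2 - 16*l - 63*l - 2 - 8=8*l^2 - 79*l - 10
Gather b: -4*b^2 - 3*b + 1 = -4*b^2 - 3*b + 1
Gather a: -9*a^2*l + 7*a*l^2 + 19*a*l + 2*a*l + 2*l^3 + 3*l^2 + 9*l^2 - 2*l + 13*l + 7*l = -9*a^2*l + a*(7*l^2 + 21*l) + 2*l^3 + 12*l^2 + 18*l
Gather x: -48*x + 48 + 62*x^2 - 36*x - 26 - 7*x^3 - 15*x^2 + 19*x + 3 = -7*x^3 + 47*x^2 - 65*x + 25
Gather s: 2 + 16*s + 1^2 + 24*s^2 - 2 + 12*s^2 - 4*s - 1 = 36*s^2 + 12*s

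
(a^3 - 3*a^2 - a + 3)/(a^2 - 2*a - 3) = a - 1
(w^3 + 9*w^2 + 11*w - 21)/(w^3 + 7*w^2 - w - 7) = (w + 3)/(w + 1)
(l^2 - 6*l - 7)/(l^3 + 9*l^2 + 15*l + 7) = (l - 7)/(l^2 + 8*l + 7)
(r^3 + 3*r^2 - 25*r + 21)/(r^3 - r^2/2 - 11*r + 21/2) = 2*(r + 7)/(2*r + 7)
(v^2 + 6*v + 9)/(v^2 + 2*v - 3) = (v + 3)/(v - 1)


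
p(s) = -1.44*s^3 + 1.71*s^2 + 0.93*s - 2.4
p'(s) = -4.32*s^2 + 3.42*s + 0.93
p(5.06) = -140.47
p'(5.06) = -92.37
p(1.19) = -1.30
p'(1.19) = -1.12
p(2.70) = -15.77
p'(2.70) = -21.33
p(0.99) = -1.20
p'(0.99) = 0.08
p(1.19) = -1.30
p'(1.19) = -1.12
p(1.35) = -1.57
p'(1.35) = -2.33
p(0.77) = -1.33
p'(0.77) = 1.00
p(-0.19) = -2.51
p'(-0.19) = 0.12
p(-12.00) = 2721.00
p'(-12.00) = -662.19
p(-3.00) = 49.08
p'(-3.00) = -48.21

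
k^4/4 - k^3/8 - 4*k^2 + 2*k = k*(k/4 + 1)*(k - 4)*(k - 1/2)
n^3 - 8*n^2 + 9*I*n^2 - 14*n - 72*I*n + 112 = (n - 8)*(n + 2*I)*(n + 7*I)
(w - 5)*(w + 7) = w^2 + 2*w - 35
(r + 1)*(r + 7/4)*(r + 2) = r^3 + 19*r^2/4 + 29*r/4 + 7/2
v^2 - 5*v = v*(v - 5)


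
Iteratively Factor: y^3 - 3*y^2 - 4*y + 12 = (y - 2)*(y^2 - y - 6) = (y - 2)*(y + 2)*(y - 3)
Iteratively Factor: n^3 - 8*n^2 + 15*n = (n - 5)*(n^2 - 3*n) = (n - 5)*(n - 3)*(n)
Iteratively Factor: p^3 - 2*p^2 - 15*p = (p - 5)*(p^2 + 3*p) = p*(p - 5)*(p + 3)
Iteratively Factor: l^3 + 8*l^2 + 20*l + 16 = (l + 2)*(l^2 + 6*l + 8) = (l + 2)*(l + 4)*(l + 2)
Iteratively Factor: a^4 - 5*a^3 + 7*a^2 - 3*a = (a)*(a^3 - 5*a^2 + 7*a - 3) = a*(a - 1)*(a^2 - 4*a + 3) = a*(a - 3)*(a - 1)*(a - 1)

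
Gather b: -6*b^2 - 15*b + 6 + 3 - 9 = -6*b^2 - 15*b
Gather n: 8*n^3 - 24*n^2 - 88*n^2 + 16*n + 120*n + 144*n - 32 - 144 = 8*n^3 - 112*n^2 + 280*n - 176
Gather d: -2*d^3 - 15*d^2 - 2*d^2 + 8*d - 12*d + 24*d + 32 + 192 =-2*d^3 - 17*d^2 + 20*d + 224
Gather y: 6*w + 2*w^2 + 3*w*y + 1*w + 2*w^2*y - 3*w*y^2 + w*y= 2*w^2 - 3*w*y^2 + 7*w + y*(2*w^2 + 4*w)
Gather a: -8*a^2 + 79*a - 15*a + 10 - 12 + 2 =-8*a^2 + 64*a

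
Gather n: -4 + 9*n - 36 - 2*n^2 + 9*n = -2*n^2 + 18*n - 40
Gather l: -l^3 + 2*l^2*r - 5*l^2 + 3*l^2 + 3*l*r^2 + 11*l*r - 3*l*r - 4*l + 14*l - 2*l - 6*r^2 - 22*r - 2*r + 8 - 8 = -l^3 + l^2*(2*r - 2) + l*(3*r^2 + 8*r + 8) - 6*r^2 - 24*r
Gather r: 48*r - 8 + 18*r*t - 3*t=r*(18*t + 48) - 3*t - 8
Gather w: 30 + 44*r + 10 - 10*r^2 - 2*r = -10*r^2 + 42*r + 40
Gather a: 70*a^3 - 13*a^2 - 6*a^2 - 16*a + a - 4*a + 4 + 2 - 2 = 70*a^3 - 19*a^2 - 19*a + 4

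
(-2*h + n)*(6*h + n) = -12*h^2 + 4*h*n + n^2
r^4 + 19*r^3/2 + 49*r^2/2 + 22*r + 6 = (r + 1/2)*(r + 1)*(r + 2)*(r + 6)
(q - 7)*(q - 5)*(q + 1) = q^3 - 11*q^2 + 23*q + 35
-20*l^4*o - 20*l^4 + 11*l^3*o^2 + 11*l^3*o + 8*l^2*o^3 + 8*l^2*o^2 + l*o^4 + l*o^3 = (-l + o)*(4*l + o)*(5*l + o)*(l*o + l)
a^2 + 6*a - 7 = (a - 1)*(a + 7)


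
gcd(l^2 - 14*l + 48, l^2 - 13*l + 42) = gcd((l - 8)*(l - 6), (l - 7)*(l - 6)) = l - 6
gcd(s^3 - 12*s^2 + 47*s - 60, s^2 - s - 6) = s - 3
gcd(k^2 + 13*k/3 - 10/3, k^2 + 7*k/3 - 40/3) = k + 5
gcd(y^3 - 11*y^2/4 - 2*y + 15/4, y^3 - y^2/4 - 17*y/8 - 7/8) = 1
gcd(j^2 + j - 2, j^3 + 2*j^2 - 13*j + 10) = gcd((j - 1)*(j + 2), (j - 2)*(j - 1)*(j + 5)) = j - 1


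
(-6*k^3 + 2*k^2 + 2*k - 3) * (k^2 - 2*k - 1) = -6*k^5 + 14*k^4 + 4*k^3 - 9*k^2 + 4*k + 3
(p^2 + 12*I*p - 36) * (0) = 0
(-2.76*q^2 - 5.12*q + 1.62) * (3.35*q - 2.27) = -9.246*q^3 - 10.8868*q^2 + 17.0494*q - 3.6774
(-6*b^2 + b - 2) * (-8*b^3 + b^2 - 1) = 48*b^5 - 14*b^4 + 17*b^3 + 4*b^2 - b + 2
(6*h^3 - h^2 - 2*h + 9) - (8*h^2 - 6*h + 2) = 6*h^3 - 9*h^2 + 4*h + 7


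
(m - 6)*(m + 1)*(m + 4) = m^3 - m^2 - 26*m - 24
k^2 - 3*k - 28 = (k - 7)*(k + 4)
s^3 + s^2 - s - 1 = (s - 1)*(s + 1)^2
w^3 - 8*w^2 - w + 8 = (w - 8)*(w - 1)*(w + 1)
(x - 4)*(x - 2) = x^2 - 6*x + 8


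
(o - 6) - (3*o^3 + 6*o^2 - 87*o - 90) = -3*o^3 - 6*o^2 + 88*o + 84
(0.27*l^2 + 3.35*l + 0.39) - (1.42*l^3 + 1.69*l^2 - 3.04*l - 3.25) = -1.42*l^3 - 1.42*l^2 + 6.39*l + 3.64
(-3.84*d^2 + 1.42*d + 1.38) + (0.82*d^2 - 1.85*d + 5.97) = -3.02*d^2 - 0.43*d + 7.35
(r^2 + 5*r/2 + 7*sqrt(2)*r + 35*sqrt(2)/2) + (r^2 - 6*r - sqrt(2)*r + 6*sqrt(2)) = 2*r^2 - 7*r/2 + 6*sqrt(2)*r + 47*sqrt(2)/2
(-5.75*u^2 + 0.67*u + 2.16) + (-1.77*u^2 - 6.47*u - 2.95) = -7.52*u^2 - 5.8*u - 0.79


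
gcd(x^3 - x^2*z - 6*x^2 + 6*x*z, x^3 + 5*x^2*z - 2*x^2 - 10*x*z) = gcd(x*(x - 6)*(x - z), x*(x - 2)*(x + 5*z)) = x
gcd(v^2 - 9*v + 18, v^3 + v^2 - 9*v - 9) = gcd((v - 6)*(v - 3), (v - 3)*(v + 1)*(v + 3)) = v - 3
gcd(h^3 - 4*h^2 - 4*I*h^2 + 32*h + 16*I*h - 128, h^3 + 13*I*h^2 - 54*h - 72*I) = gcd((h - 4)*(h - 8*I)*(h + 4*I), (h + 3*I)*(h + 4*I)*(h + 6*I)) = h + 4*I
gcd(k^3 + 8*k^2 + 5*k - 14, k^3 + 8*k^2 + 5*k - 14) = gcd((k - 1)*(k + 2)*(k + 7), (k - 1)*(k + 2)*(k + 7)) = k^3 + 8*k^2 + 5*k - 14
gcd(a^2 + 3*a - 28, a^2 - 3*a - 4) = a - 4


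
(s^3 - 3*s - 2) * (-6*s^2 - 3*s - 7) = -6*s^5 - 3*s^4 + 11*s^3 + 21*s^2 + 27*s + 14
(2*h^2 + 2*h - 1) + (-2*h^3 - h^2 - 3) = -2*h^3 + h^2 + 2*h - 4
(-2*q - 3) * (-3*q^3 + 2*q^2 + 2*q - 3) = 6*q^4 + 5*q^3 - 10*q^2 + 9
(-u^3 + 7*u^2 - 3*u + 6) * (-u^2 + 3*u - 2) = u^5 - 10*u^4 + 26*u^3 - 29*u^2 + 24*u - 12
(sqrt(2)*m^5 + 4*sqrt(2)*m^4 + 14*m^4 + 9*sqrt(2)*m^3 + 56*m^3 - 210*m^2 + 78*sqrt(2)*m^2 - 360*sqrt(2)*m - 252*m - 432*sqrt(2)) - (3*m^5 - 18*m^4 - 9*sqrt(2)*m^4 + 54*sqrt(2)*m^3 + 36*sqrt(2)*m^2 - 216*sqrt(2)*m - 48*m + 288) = -3*m^5 + sqrt(2)*m^5 + 13*sqrt(2)*m^4 + 32*m^4 - 45*sqrt(2)*m^3 + 56*m^3 - 210*m^2 + 42*sqrt(2)*m^2 - 204*m - 144*sqrt(2)*m - 432*sqrt(2) - 288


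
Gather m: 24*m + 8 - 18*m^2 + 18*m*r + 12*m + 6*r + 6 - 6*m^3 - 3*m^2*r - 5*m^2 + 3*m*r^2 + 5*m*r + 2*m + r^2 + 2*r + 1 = -6*m^3 + m^2*(-3*r - 23) + m*(3*r^2 + 23*r + 38) + r^2 + 8*r + 15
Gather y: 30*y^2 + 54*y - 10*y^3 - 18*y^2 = -10*y^3 + 12*y^2 + 54*y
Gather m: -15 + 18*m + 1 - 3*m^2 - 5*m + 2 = -3*m^2 + 13*m - 12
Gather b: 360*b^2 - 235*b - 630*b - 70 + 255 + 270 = 360*b^2 - 865*b + 455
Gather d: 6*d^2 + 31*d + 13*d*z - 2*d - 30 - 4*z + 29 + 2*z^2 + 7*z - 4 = 6*d^2 + d*(13*z + 29) + 2*z^2 + 3*z - 5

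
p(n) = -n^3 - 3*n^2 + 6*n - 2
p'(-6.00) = -66.00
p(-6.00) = 70.00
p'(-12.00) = -354.00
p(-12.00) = 1222.00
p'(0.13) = 5.17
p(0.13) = -1.27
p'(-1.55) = 8.09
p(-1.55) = -14.78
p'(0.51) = 2.16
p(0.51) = 0.15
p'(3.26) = -45.44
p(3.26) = -48.97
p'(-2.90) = -1.83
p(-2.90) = -20.24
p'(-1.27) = 8.78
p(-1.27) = -12.41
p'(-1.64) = 7.77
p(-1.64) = -15.50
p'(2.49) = -27.54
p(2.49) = -21.10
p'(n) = -3*n^2 - 6*n + 6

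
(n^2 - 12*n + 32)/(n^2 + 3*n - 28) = (n - 8)/(n + 7)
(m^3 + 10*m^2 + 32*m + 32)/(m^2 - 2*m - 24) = (m^2 + 6*m + 8)/(m - 6)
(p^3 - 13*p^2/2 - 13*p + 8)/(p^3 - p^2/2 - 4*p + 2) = (p - 8)/(p - 2)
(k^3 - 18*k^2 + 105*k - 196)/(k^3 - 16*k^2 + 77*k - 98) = (k - 4)/(k - 2)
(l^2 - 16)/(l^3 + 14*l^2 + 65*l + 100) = (l - 4)/(l^2 + 10*l + 25)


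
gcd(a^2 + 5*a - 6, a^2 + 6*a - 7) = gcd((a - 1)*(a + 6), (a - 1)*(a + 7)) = a - 1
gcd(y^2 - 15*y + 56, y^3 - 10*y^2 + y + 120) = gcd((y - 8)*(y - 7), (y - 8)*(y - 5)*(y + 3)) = y - 8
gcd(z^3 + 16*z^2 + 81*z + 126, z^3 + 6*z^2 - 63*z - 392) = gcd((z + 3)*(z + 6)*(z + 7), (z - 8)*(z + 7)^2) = z + 7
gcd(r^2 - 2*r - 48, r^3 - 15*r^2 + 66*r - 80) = r - 8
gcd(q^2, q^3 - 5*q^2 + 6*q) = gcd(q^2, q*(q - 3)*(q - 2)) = q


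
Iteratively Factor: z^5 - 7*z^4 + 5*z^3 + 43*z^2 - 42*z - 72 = (z - 4)*(z^4 - 3*z^3 - 7*z^2 + 15*z + 18) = (z - 4)*(z + 1)*(z^3 - 4*z^2 - 3*z + 18) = (z - 4)*(z - 3)*(z + 1)*(z^2 - z - 6) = (z - 4)*(z - 3)^2*(z + 1)*(z + 2)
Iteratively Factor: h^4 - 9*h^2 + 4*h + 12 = (h + 1)*(h^3 - h^2 - 8*h + 12) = (h - 2)*(h + 1)*(h^2 + h - 6) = (h - 2)*(h + 1)*(h + 3)*(h - 2)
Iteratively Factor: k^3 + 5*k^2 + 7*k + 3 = (k + 1)*(k^2 + 4*k + 3) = (k + 1)^2*(k + 3)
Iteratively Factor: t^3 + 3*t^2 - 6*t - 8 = (t - 2)*(t^2 + 5*t + 4) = (t - 2)*(t + 4)*(t + 1)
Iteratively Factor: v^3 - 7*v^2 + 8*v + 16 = (v - 4)*(v^2 - 3*v - 4) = (v - 4)^2*(v + 1)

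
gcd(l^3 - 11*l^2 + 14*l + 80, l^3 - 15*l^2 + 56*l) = l - 8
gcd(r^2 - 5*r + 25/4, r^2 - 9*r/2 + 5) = r - 5/2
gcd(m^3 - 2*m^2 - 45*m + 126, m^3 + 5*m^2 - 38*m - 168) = m^2 + m - 42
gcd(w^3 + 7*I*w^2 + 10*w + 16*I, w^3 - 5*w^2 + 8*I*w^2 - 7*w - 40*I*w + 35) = w + I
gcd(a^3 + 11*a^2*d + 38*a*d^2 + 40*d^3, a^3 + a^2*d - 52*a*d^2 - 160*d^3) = a^2 + 9*a*d + 20*d^2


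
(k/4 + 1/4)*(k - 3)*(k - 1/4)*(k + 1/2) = k^4/4 - 7*k^3/16 - 29*k^2/32 - k/8 + 3/32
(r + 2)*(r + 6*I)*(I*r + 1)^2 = -r^4 - 2*r^3 - 4*I*r^3 - 11*r^2 - 8*I*r^2 - 22*r + 6*I*r + 12*I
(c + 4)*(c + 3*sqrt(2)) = c^2 + 4*c + 3*sqrt(2)*c + 12*sqrt(2)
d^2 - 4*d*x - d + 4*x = (d - 1)*(d - 4*x)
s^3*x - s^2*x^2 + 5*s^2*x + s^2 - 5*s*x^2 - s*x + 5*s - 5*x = (s + 5)*(s - x)*(s*x + 1)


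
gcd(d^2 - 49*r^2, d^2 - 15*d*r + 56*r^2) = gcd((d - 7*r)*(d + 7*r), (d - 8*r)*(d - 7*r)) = -d + 7*r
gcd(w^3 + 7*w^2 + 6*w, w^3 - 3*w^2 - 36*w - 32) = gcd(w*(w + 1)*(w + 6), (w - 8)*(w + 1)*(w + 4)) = w + 1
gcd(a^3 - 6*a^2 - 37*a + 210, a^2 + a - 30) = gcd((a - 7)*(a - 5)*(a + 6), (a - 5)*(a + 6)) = a^2 + a - 30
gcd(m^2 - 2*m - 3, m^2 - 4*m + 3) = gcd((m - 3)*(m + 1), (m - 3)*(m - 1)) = m - 3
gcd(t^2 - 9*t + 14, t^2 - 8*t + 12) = t - 2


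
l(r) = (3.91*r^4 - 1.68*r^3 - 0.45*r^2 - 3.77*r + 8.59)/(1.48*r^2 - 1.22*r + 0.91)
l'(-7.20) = -36.91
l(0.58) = 9.09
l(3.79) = 40.08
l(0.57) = 9.20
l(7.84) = 169.03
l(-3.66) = 31.76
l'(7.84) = 42.52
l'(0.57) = -10.53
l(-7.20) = 128.99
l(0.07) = 10.01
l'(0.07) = 7.55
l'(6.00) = 32.82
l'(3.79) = 21.16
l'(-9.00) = -46.45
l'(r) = (1.22 - 2.96*r)*(3.91*r^4 - 1.68*r^3 - 0.45*r^2 - 3.77*r + 8.59)/(1.48*r^2 - 1.22*r + 0.91)^2 + (15.64*r^3 - 5.04*r^2 - 0.9*r - 3.77)/(1.48*r^2 - 1.22*r + 0.91) = (11.5736*r^5 - 16.797*r^4 + 18.3316*r^3 + 1.5422*r^2 - 26.2454*r + 7.0491)/(2.1904*r^4 - 3.6112*r^3 + 4.182*r^2 - 2.2204*r + 0.8281)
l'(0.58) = -10.64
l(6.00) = 99.73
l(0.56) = 9.30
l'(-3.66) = -17.94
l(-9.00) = 204.02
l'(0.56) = -10.39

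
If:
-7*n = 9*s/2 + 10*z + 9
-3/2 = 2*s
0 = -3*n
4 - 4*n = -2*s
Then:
No Solution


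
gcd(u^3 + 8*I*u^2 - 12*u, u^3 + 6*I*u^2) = u^2 + 6*I*u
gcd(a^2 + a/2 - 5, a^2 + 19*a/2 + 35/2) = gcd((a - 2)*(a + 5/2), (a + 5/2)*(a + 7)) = a + 5/2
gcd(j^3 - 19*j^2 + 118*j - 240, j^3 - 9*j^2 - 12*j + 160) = j^2 - 13*j + 40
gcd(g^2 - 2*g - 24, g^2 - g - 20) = g + 4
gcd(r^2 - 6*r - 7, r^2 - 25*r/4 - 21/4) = r - 7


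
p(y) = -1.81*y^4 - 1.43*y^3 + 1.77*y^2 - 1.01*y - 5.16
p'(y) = -7.24*y^3 - 4.29*y^2 + 3.54*y - 1.01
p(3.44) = -299.36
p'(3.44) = -334.32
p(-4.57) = -616.58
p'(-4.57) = 584.23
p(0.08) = -5.23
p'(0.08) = -0.76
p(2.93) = -162.29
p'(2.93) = -209.58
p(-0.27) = -4.74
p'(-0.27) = -2.14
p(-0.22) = -4.84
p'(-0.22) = -1.92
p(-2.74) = -61.71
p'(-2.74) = 106.02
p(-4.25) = -449.64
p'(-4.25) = 462.24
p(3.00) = -177.48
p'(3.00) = -224.48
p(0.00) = -5.16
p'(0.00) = -1.01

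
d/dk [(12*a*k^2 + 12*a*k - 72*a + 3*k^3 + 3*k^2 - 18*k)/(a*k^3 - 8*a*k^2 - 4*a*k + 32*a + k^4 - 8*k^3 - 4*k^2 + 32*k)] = 3*(-4*a^2*k^2 - 24*a^2*k + 8*a^2 - 8*a*k^3 - 21*a*k^2 + 112*a*k + 144*a - k^4 - 6*k^3 + 2*k^2)/(a^2*k^4 - 12*a^2*k^3 + 4*a^2*k^2 + 192*a^2*k + 256*a^2 + 2*a*k^5 - 24*a*k^4 + 8*a*k^3 + 384*a*k^2 + 512*a*k + k^6 - 12*k^5 + 4*k^4 + 192*k^3 + 256*k^2)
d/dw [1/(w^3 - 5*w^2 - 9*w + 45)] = (-3*w^2 + 10*w + 9)/(w^3 - 5*w^2 - 9*w + 45)^2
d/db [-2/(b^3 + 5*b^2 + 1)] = 2*b*(3*b + 10)/(b^3 + 5*b^2 + 1)^2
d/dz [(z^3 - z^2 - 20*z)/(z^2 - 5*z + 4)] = (z^4 - 10*z^3 + 37*z^2 - 8*z - 80)/(z^4 - 10*z^3 + 33*z^2 - 40*z + 16)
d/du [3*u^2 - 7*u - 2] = 6*u - 7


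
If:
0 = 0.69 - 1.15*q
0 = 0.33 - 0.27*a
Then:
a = 1.22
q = 0.60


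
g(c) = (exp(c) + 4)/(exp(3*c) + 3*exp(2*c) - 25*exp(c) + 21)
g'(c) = (exp(c) + 4)*(-3*exp(3*c) - 6*exp(2*c) + 25*exp(c))/(exp(3*c) + 3*exp(2*c) - 25*exp(c) + 21)^2 + exp(c)/(exp(3*c) + 3*exp(2*c) - 25*exp(c) + 21) = (-(exp(c) + 4)*(3*exp(2*c) + 6*exp(c) - 25) + exp(3*c) + 3*exp(2*c) - 25*exp(c) + 21)*exp(c)/(exp(3*c) + 3*exp(2*c) - 25*exp(c) + 21)^2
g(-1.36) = 0.29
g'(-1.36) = 0.13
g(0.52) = -0.73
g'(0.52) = 0.79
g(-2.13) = 0.23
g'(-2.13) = 0.04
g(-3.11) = 0.20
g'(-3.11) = 0.01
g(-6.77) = 0.19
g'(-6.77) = 0.00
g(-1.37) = 0.29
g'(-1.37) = 0.13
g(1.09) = -13.77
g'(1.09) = -1572.68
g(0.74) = -0.68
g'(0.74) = -0.35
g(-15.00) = 0.19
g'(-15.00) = 0.00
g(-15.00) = 0.19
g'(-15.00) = 0.00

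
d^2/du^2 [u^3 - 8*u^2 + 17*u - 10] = 6*u - 16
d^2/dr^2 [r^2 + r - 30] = 2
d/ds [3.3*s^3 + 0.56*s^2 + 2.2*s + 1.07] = 9.9*s^2 + 1.12*s + 2.2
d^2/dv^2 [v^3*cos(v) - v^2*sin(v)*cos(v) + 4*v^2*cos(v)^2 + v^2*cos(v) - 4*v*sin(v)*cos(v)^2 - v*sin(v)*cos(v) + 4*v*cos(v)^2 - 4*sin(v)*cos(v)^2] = -v^3*cos(v) - 6*v^2*sin(v) + 2*v^2*sin(2*v) - v^2*cos(v) - 8*v^2*cos(2*v) - 3*v*sin(v) - 14*v*sin(2*v) + 9*v*sin(3*v) + 6*v*cos(v) - 12*v*cos(2*v) + sin(v) - 9*sin(2*v) + 9*sin(3*v) + 2*cos(2*v) - 6*cos(3*v) + 4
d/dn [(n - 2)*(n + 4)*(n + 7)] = 3*n^2 + 18*n + 6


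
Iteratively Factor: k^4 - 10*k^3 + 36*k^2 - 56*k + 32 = (k - 4)*(k^3 - 6*k^2 + 12*k - 8) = (k - 4)*(k - 2)*(k^2 - 4*k + 4) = (k - 4)*(k - 2)^2*(k - 2)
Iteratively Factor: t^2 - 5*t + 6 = (t - 3)*(t - 2)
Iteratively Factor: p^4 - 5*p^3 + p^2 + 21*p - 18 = (p - 3)*(p^3 - 2*p^2 - 5*p + 6) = (p - 3)^2*(p^2 + p - 2) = (p - 3)^2*(p - 1)*(p + 2)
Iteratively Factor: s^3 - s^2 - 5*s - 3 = (s - 3)*(s^2 + 2*s + 1) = (s - 3)*(s + 1)*(s + 1)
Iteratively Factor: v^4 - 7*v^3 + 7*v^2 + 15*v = (v - 5)*(v^3 - 2*v^2 - 3*v) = (v - 5)*(v + 1)*(v^2 - 3*v) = (v - 5)*(v - 3)*(v + 1)*(v)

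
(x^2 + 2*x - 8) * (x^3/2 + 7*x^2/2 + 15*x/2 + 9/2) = x^5/2 + 9*x^4/2 + 21*x^3/2 - 17*x^2/2 - 51*x - 36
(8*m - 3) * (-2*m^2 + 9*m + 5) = -16*m^3 + 78*m^2 + 13*m - 15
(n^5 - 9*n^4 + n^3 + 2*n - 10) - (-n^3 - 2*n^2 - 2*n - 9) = n^5 - 9*n^4 + 2*n^3 + 2*n^2 + 4*n - 1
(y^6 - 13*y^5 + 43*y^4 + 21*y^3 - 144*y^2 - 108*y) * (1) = y^6 - 13*y^5 + 43*y^4 + 21*y^3 - 144*y^2 - 108*y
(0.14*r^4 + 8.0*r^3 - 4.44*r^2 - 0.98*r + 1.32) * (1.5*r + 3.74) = 0.21*r^5 + 12.5236*r^4 + 23.26*r^3 - 18.0756*r^2 - 1.6852*r + 4.9368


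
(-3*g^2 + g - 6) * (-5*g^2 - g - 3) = 15*g^4 - 2*g^3 + 38*g^2 + 3*g + 18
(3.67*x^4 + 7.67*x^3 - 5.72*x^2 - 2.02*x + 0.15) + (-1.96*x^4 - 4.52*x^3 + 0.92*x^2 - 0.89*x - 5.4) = 1.71*x^4 + 3.15*x^3 - 4.8*x^2 - 2.91*x - 5.25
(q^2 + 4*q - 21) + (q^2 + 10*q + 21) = 2*q^2 + 14*q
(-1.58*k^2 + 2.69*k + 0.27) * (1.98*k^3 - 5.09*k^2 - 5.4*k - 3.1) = -3.1284*k^5 + 13.3684*k^4 - 4.6255*k^3 - 11.0023*k^2 - 9.797*k - 0.837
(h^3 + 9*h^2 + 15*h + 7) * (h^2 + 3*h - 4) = h^5 + 12*h^4 + 38*h^3 + 16*h^2 - 39*h - 28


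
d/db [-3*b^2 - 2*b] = -6*b - 2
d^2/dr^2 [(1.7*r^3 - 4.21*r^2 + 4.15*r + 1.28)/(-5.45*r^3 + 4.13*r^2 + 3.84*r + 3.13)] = (-1.13686837721616e-13*r^7 + 173.56615*r^6 - 953.057850000001*r^5 + 284.87913*r^4 + 1011.409356*r^3 - 1268.912586*r^2 - 30.8565059999999*r + 177.593386)/(161.878625*r^9 - 368.013975*r^8 - 63.292485*r^7 + 169.244368*r^6 + 467.304702*r^5 + 50.1655650000001*r^4 - 194.279565*r^3 - 259.844775*r^2 - 112.860288*r - 30.664297)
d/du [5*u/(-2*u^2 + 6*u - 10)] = 5*(u^2 - 5)/(2*(u^4 - 6*u^3 + 19*u^2 - 30*u + 25))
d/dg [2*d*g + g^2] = 2*d + 2*g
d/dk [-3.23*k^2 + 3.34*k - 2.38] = 3.34 - 6.46*k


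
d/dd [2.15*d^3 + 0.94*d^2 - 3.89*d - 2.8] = 6.45*d^2 + 1.88*d - 3.89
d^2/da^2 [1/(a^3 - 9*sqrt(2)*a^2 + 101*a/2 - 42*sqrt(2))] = 4*(6*(-a + 3*sqrt(2))*(2*a^3 - 18*sqrt(2)*a^2 + 101*a - 84*sqrt(2)) + (6*a^2 - 36*sqrt(2)*a + 101)^2)/(2*a^3 - 18*sqrt(2)*a^2 + 101*a - 84*sqrt(2))^3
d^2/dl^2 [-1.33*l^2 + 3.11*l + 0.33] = -2.66000000000000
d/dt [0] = 0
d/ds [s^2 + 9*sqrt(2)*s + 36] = 2*s + 9*sqrt(2)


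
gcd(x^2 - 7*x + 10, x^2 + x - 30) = x - 5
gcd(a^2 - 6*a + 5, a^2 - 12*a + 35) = a - 5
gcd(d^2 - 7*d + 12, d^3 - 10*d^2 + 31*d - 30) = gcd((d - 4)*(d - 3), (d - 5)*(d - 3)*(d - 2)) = d - 3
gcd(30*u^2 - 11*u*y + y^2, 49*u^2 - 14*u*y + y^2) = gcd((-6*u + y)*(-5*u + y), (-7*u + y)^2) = 1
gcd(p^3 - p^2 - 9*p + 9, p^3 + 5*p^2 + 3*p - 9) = p^2 + 2*p - 3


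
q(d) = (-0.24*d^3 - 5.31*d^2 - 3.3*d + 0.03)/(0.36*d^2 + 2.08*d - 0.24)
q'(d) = (-0.72*d - 2.08)*(-0.24*d^3 - 5.31*d^2 - 3.3*d + 0.03)/(0.36*d^2 + 2.08*d - 0.24)^2 + (-0.72*d^2 - 10.62*d - 3.3)/(0.36*d^2 + 2.08*d - 0.24) = (-0.0864*d^4 - 0.9984*d^3 - 9.684*d^2 + 2.5272*d + 0.7296)/(0.1296*d^4 + 1.4976*d^3 + 4.1536*d^2 - 0.9984*d + 0.0576)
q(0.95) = -3.93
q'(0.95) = -1.54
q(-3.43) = 13.20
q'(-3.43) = -9.49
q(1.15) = -4.24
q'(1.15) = -1.57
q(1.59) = -4.93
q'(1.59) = -1.54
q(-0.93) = 0.70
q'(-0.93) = -2.67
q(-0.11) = -0.71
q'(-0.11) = 1.56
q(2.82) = -6.70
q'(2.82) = -1.35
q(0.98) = -3.98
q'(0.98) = -1.55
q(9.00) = -13.32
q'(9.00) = -0.91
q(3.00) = -6.94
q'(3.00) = -1.32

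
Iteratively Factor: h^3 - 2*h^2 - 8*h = (h)*(h^2 - 2*h - 8) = h*(h + 2)*(h - 4)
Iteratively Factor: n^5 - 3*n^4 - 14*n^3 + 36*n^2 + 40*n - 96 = (n - 2)*(n^4 - n^3 - 16*n^2 + 4*n + 48) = (n - 2)*(n + 3)*(n^3 - 4*n^2 - 4*n + 16) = (n - 4)*(n - 2)*(n + 3)*(n^2 - 4) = (n - 4)*(n - 2)*(n + 2)*(n + 3)*(n - 2)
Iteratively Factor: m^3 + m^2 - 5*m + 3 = (m - 1)*(m^2 + 2*m - 3) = (m - 1)*(m + 3)*(m - 1)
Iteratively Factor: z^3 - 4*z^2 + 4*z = (z - 2)*(z^2 - 2*z) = (z - 2)^2*(z)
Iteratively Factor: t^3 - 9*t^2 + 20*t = (t)*(t^2 - 9*t + 20) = t*(t - 5)*(t - 4)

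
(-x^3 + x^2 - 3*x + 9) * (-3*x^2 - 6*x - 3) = 3*x^5 + 3*x^4 + 6*x^3 - 12*x^2 - 45*x - 27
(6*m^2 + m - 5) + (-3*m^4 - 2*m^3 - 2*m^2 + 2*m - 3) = -3*m^4 - 2*m^3 + 4*m^2 + 3*m - 8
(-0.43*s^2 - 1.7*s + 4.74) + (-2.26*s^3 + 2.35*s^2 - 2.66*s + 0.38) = -2.26*s^3 + 1.92*s^2 - 4.36*s + 5.12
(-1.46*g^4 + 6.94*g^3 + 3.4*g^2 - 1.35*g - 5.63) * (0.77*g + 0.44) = -1.1242*g^5 + 4.7014*g^4 + 5.6716*g^3 + 0.4565*g^2 - 4.9291*g - 2.4772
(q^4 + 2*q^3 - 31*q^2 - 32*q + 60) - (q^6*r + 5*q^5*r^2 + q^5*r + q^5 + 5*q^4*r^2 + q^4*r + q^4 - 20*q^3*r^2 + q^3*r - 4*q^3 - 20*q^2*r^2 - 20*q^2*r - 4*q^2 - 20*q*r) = -q^6*r - 5*q^5*r^2 - q^5*r - q^5 - 5*q^4*r^2 - q^4*r + 20*q^3*r^2 - q^3*r + 6*q^3 + 20*q^2*r^2 + 20*q^2*r - 27*q^2 + 20*q*r - 32*q + 60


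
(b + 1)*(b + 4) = b^2 + 5*b + 4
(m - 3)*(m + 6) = m^2 + 3*m - 18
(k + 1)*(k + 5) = k^2 + 6*k + 5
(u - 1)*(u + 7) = u^2 + 6*u - 7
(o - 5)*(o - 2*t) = o^2 - 2*o*t - 5*o + 10*t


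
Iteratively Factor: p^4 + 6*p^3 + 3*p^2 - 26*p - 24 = (p + 4)*(p^3 + 2*p^2 - 5*p - 6) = (p + 3)*(p + 4)*(p^2 - p - 2) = (p + 1)*(p + 3)*(p + 4)*(p - 2)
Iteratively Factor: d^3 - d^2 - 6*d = (d - 3)*(d^2 + 2*d) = d*(d - 3)*(d + 2)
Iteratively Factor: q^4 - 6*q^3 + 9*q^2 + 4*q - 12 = (q - 2)*(q^3 - 4*q^2 + q + 6) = (q - 2)*(q + 1)*(q^2 - 5*q + 6) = (q - 2)^2*(q + 1)*(q - 3)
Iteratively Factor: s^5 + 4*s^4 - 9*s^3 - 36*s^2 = (s + 3)*(s^4 + s^3 - 12*s^2) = (s - 3)*(s + 3)*(s^3 + 4*s^2) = s*(s - 3)*(s + 3)*(s^2 + 4*s) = s^2*(s - 3)*(s + 3)*(s + 4)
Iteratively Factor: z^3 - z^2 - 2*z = (z)*(z^2 - z - 2) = z*(z - 2)*(z + 1)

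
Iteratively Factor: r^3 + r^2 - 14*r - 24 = (r - 4)*(r^2 + 5*r + 6) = (r - 4)*(r + 3)*(r + 2)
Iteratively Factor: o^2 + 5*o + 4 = (o + 1)*(o + 4)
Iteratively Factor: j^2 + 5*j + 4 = (j + 4)*(j + 1)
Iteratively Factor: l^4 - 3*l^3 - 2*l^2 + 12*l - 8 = (l - 1)*(l^3 - 2*l^2 - 4*l + 8) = (l - 2)*(l - 1)*(l^2 - 4) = (l - 2)*(l - 1)*(l + 2)*(l - 2)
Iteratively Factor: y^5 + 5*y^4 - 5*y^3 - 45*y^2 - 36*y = (y + 3)*(y^4 + 2*y^3 - 11*y^2 - 12*y) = y*(y + 3)*(y^3 + 2*y^2 - 11*y - 12) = y*(y + 1)*(y + 3)*(y^2 + y - 12) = y*(y - 3)*(y + 1)*(y + 3)*(y + 4)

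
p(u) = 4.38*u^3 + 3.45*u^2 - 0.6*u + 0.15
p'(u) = 13.14*u^2 + 6.9*u - 0.6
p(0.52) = 1.39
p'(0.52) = 6.54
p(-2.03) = -21.06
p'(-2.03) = 39.54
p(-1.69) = -10.12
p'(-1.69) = 25.27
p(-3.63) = -161.72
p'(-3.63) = 147.50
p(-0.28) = 0.49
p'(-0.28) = -1.50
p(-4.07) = -235.55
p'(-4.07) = 188.98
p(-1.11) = -0.92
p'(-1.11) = 7.93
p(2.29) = 69.47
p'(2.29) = 84.11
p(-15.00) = -13997.10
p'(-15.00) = 2852.40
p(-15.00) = -13997.10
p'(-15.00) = 2852.40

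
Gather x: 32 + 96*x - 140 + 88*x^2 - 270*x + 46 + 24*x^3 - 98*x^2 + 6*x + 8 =24*x^3 - 10*x^2 - 168*x - 54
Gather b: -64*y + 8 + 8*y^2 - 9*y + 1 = 8*y^2 - 73*y + 9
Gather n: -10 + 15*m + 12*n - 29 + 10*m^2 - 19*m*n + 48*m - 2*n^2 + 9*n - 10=10*m^2 + 63*m - 2*n^2 + n*(21 - 19*m) - 49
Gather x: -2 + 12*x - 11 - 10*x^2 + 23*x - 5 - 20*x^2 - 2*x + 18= -30*x^2 + 33*x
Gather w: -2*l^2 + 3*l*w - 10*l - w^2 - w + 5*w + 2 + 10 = -2*l^2 - 10*l - w^2 + w*(3*l + 4) + 12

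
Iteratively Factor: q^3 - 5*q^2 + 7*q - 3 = (q - 1)*(q^2 - 4*q + 3) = (q - 3)*(q - 1)*(q - 1)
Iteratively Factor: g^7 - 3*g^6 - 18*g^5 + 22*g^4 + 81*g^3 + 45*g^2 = (g + 1)*(g^6 - 4*g^5 - 14*g^4 + 36*g^3 + 45*g^2) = (g + 1)*(g + 3)*(g^5 - 7*g^4 + 7*g^3 + 15*g^2) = (g + 1)^2*(g + 3)*(g^4 - 8*g^3 + 15*g^2) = g*(g + 1)^2*(g + 3)*(g^3 - 8*g^2 + 15*g) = g^2*(g + 1)^2*(g + 3)*(g^2 - 8*g + 15) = g^2*(g - 3)*(g + 1)^2*(g + 3)*(g - 5)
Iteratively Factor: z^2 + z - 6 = (z - 2)*(z + 3)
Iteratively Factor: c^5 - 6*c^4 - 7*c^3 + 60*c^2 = (c)*(c^4 - 6*c^3 - 7*c^2 + 60*c) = c^2*(c^3 - 6*c^2 - 7*c + 60) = c^2*(c + 3)*(c^2 - 9*c + 20) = c^2*(c - 4)*(c + 3)*(c - 5)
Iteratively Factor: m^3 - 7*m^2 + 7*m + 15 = (m + 1)*(m^2 - 8*m + 15) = (m - 5)*(m + 1)*(m - 3)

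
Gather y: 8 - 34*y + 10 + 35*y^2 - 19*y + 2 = 35*y^2 - 53*y + 20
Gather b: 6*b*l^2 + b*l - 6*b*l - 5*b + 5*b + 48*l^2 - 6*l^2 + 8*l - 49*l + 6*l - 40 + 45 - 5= b*(6*l^2 - 5*l) + 42*l^2 - 35*l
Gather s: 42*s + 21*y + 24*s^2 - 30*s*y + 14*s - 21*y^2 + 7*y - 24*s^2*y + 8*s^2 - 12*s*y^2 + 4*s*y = s^2*(32 - 24*y) + s*(-12*y^2 - 26*y + 56) - 21*y^2 + 28*y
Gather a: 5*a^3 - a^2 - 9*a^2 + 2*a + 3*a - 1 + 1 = 5*a^3 - 10*a^2 + 5*a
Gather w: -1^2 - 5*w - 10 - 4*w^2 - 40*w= -4*w^2 - 45*w - 11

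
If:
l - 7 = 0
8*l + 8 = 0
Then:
No Solution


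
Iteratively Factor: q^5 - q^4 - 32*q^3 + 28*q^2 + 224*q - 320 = (q - 2)*(q^4 + q^3 - 30*q^2 - 32*q + 160) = (q - 2)*(q + 4)*(q^3 - 3*q^2 - 18*q + 40) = (q - 2)*(q + 4)^2*(q^2 - 7*q + 10) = (q - 5)*(q - 2)*(q + 4)^2*(q - 2)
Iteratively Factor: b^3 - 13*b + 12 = (b - 3)*(b^2 + 3*b - 4) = (b - 3)*(b - 1)*(b + 4)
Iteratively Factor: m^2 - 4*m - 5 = (m + 1)*(m - 5)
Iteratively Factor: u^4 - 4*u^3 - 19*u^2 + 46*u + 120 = (u - 5)*(u^3 + u^2 - 14*u - 24) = (u - 5)*(u - 4)*(u^2 + 5*u + 6) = (u - 5)*(u - 4)*(u + 2)*(u + 3)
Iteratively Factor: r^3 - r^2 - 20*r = (r - 5)*(r^2 + 4*r) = (r - 5)*(r + 4)*(r)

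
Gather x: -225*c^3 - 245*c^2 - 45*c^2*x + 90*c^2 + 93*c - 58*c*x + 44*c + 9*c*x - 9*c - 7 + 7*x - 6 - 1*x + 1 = -225*c^3 - 155*c^2 + 128*c + x*(-45*c^2 - 49*c + 6) - 12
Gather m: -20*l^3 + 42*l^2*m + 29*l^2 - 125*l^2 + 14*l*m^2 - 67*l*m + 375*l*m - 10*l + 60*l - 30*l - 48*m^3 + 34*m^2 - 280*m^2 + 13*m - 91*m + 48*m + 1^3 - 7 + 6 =-20*l^3 - 96*l^2 + 20*l - 48*m^3 + m^2*(14*l - 246) + m*(42*l^2 + 308*l - 30)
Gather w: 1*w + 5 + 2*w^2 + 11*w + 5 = 2*w^2 + 12*w + 10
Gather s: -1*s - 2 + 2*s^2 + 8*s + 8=2*s^2 + 7*s + 6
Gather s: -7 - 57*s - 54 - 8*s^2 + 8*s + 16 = -8*s^2 - 49*s - 45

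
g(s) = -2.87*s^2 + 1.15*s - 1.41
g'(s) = 1.15 - 5.74*s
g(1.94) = -9.98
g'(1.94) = -9.99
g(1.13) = -3.78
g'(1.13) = -5.34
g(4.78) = -61.49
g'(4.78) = -26.29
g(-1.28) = -7.58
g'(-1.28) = 8.50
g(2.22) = -13.00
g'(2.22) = -11.59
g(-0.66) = -3.42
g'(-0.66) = 4.94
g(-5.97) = -110.56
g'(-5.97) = 35.42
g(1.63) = -7.16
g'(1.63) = -8.21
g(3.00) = -23.79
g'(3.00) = -16.07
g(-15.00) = -664.41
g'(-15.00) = 87.25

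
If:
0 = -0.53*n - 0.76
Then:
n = -1.43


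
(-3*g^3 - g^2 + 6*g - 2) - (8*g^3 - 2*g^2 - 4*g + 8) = -11*g^3 + g^2 + 10*g - 10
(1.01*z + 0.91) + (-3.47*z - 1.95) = -2.46*z - 1.04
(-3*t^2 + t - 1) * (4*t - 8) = -12*t^3 + 28*t^2 - 12*t + 8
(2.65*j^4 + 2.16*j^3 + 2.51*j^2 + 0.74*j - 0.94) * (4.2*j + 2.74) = 11.13*j^5 + 16.333*j^4 + 16.4604*j^3 + 9.9854*j^2 - 1.9204*j - 2.5756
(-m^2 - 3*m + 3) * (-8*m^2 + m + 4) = 8*m^4 + 23*m^3 - 31*m^2 - 9*m + 12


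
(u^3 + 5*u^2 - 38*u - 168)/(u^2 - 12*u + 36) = (u^2 + 11*u + 28)/(u - 6)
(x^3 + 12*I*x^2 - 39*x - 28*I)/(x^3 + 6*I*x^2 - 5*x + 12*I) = (x^2 + 8*I*x - 7)/(x^2 + 2*I*x + 3)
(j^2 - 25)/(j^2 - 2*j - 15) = (j + 5)/(j + 3)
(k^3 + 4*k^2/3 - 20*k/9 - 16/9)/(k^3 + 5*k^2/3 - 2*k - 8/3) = (k + 2/3)/(k + 1)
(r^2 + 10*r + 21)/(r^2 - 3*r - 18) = (r + 7)/(r - 6)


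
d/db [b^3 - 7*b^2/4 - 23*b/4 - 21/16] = 3*b^2 - 7*b/2 - 23/4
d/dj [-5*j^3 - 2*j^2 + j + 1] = -15*j^2 - 4*j + 1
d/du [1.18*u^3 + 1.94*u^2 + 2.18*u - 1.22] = 3.54*u^2 + 3.88*u + 2.18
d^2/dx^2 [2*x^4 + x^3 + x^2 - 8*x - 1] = 24*x^2 + 6*x + 2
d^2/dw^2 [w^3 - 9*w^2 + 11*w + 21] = 6*w - 18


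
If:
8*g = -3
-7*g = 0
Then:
No Solution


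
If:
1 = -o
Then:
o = -1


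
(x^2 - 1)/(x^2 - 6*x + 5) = (x + 1)/(x - 5)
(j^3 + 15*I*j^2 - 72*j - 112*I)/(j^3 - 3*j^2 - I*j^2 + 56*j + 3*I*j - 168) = (j^2 + 8*I*j - 16)/(j^2 - j*(3 + 8*I) + 24*I)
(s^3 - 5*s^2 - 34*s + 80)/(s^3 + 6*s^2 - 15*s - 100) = (s^2 - 10*s + 16)/(s^2 + s - 20)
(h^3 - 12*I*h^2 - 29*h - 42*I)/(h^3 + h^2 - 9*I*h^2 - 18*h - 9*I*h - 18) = (h^2 - 6*I*h + 7)/(h^2 + h*(1 - 3*I) - 3*I)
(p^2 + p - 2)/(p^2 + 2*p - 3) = (p + 2)/(p + 3)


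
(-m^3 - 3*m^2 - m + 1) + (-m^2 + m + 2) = -m^3 - 4*m^2 + 3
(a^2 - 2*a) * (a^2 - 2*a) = a^4 - 4*a^3 + 4*a^2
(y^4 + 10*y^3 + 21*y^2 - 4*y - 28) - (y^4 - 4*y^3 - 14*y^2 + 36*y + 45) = 14*y^3 + 35*y^2 - 40*y - 73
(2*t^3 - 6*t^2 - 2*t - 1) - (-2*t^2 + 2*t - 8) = 2*t^3 - 4*t^2 - 4*t + 7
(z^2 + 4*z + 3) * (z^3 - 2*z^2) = z^5 + 2*z^4 - 5*z^3 - 6*z^2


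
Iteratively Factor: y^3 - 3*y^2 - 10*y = (y - 5)*(y^2 + 2*y) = y*(y - 5)*(y + 2)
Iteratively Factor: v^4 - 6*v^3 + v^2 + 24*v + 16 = (v + 1)*(v^3 - 7*v^2 + 8*v + 16) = (v + 1)^2*(v^2 - 8*v + 16) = (v - 4)*(v + 1)^2*(v - 4)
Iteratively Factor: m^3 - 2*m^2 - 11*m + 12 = (m - 1)*(m^2 - m - 12) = (m - 4)*(m - 1)*(m + 3)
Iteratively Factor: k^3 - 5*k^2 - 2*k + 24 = (k + 2)*(k^2 - 7*k + 12) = (k - 3)*(k + 2)*(k - 4)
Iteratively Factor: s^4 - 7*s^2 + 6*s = (s - 2)*(s^3 + 2*s^2 - 3*s) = s*(s - 2)*(s^2 + 2*s - 3) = s*(s - 2)*(s - 1)*(s + 3)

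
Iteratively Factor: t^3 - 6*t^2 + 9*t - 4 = (t - 4)*(t^2 - 2*t + 1) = (t - 4)*(t - 1)*(t - 1)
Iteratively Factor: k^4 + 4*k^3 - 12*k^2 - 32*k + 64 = (k - 2)*(k^3 + 6*k^2 - 32) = (k - 2)*(k + 4)*(k^2 + 2*k - 8) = (k - 2)^2*(k + 4)*(k + 4)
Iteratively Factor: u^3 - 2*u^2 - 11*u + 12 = (u - 1)*(u^2 - u - 12) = (u - 4)*(u - 1)*(u + 3)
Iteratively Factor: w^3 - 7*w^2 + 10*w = (w - 2)*(w^2 - 5*w) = (w - 5)*(w - 2)*(w)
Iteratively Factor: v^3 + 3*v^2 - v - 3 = (v + 1)*(v^2 + 2*v - 3) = (v - 1)*(v + 1)*(v + 3)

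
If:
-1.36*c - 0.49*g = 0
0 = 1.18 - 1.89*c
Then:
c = 0.62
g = -1.73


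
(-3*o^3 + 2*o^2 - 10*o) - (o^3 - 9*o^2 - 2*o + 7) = -4*o^3 + 11*o^2 - 8*o - 7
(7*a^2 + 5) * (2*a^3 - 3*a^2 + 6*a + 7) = 14*a^5 - 21*a^4 + 52*a^3 + 34*a^2 + 30*a + 35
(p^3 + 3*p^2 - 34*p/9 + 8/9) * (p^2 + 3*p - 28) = p^5 + 6*p^4 - 205*p^3/9 - 850*p^2/9 + 976*p/9 - 224/9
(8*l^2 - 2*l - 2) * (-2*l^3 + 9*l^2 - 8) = -16*l^5 + 76*l^4 - 14*l^3 - 82*l^2 + 16*l + 16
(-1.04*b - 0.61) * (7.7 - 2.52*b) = 2.6208*b^2 - 6.4708*b - 4.697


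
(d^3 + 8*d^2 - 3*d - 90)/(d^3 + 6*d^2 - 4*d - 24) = (d^2 + 2*d - 15)/(d^2 - 4)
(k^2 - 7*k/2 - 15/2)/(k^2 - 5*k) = (k + 3/2)/k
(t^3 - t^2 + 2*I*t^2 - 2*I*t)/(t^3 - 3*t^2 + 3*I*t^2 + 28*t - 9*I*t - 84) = t*(t^2 + t*(-1 + 2*I) - 2*I)/(t^3 + 3*t^2*(-1 + I) + t*(28 - 9*I) - 84)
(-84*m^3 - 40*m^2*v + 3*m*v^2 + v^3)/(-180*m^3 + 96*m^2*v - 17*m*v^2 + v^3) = (14*m^2 + 9*m*v + v^2)/(30*m^2 - 11*m*v + v^2)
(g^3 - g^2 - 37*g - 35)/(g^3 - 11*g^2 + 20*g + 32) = (g^2 - 2*g - 35)/(g^2 - 12*g + 32)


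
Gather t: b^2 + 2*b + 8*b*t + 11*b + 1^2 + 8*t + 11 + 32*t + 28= b^2 + 13*b + t*(8*b + 40) + 40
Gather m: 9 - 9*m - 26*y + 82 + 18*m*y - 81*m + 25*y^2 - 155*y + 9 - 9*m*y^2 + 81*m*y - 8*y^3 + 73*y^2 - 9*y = m*(-9*y^2 + 99*y - 90) - 8*y^3 + 98*y^2 - 190*y + 100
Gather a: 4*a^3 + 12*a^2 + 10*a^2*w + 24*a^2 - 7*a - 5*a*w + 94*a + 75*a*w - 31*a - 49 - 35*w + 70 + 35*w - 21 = 4*a^3 + a^2*(10*w + 36) + a*(70*w + 56)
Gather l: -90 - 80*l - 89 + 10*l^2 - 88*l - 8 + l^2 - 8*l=11*l^2 - 176*l - 187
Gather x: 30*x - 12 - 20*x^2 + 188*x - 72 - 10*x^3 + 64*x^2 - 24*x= -10*x^3 + 44*x^2 + 194*x - 84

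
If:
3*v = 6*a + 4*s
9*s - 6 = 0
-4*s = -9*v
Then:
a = -8/27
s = 2/3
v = 8/27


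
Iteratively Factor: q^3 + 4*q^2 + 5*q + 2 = (q + 2)*(q^2 + 2*q + 1) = (q + 1)*(q + 2)*(q + 1)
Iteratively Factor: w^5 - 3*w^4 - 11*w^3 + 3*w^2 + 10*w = (w + 1)*(w^4 - 4*w^3 - 7*w^2 + 10*w) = (w + 1)*(w + 2)*(w^3 - 6*w^2 + 5*w) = (w - 1)*(w + 1)*(w + 2)*(w^2 - 5*w) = (w - 5)*(w - 1)*(w + 1)*(w + 2)*(w)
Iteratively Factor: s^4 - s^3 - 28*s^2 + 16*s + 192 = (s - 4)*(s^3 + 3*s^2 - 16*s - 48) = (s - 4)*(s + 3)*(s^2 - 16) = (s - 4)^2*(s + 3)*(s + 4)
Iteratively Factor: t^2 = (t)*(t)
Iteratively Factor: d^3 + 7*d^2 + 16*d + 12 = (d + 3)*(d^2 + 4*d + 4) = (d + 2)*(d + 3)*(d + 2)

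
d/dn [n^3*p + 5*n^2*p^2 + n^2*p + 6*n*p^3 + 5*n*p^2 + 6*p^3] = p*(3*n^2 + 10*n*p + 2*n + 6*p^2 + 5*p)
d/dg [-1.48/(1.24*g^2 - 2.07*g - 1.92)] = (3.6704*g - 3.0636)/(-1.24*g^2 + 2.07*g + 1.92)^2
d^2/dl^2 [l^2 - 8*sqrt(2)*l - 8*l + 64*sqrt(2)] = 2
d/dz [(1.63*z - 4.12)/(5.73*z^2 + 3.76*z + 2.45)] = (-9.3399*z^2 + 47.2152*z + 19.4847)/(32.8329*z^4 + 43.0896*z^3 + 42.2146*z^2 + 18.424*z + 6.0025)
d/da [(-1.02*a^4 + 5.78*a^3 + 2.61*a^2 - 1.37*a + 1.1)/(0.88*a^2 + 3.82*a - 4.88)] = (-1.7952*a^5 - 6.6028*a^4 + 64.0696*a^3 - 73.4434*a^2 - 27.4096*a + 2.4836)/(0.7744*a^4 + 6.7232*a^3 + 6.0036*a^2 - 37.2832*a + 23.8144)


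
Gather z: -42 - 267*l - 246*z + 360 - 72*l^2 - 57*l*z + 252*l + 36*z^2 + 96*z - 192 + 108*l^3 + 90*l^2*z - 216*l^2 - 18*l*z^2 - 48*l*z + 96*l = 108*l^3 - 288*l^2 + 81*l + z^2*(36 - 18*l) + z*(90*l^2 - 105*l - 150) + 126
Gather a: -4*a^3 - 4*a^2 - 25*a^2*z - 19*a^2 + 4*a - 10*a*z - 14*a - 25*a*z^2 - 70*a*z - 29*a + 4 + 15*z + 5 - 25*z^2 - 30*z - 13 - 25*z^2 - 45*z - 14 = -4*a^3 + a^2*(-25*z - 23) + a*(-25*z^2 - 80*z - 39) - 50*z^2 - 60*z - 18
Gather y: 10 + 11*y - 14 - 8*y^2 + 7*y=-8*y^2 + 18*y - 4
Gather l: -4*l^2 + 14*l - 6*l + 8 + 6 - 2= -4*l^2 + 8*l + 12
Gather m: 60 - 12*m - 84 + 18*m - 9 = 6*m - 33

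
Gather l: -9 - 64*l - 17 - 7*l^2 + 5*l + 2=-7*l^2 - 59*l - 24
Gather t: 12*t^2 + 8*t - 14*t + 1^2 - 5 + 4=12*t^2 - 6*t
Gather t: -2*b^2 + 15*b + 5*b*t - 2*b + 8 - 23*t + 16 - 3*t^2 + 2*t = -2*b^2 + 13*b - 3*t^2 + t*(5*b - 21) + 24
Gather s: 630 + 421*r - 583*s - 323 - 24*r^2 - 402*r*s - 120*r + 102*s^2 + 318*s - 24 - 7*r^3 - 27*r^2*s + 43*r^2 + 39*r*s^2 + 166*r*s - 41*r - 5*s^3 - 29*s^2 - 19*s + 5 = -7*r^3 + 19*r^2 + 260*r - 5*s^3 + s^2*(39*r + 73) + s*(-27*r^2 - 236*r - 284) + 288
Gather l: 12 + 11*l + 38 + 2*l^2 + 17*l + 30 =2*l^2 + 28*l + 80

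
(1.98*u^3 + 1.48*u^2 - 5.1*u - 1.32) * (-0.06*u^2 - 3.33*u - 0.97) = -0.1188*u^5 - 6.6822*u^4 - 6.543*u^3 + 15.6266*u^2 + 9.3426*u + 1.2804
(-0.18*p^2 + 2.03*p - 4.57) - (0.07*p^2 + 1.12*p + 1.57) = -0.25*p^2 + 0.91*p - 6.14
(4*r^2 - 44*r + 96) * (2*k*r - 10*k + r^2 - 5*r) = 8*k*r^3 - 128*k*r^2 + 632*k*r - 960*k + 4*r^4 - 64*r^3 + 316*r^2 - 480*r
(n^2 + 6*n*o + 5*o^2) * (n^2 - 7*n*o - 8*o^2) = n^4 - n^3*o - 45*n^2*o^2 - 83*n*o^3 - 40*o^4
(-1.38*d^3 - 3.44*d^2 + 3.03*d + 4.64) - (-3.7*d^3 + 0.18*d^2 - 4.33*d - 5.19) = 2.32*d^3 - 3.62*d^2 + 7.36*d + 9.83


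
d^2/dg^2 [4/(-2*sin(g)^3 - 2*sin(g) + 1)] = 8*(18*sin(g)^6 - 20*sin(g)^4 + 9*sin(g)^3 - 10*sin(g)^2 - 5*sin(g) - 4)/(2*sin(g)^3 + 2*sin(g) - 1)^3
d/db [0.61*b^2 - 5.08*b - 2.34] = 1.22*b - 5.08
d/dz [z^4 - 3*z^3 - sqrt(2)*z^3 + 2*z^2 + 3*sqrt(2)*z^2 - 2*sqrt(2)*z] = 4*z^3 - 9*z^2 - 3*sqrt(2)*z^2 + 4*z + 6*sqrt(2)*z - 2*sqrt(2)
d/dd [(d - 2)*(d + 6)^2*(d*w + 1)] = (d + 6)*(w*(d - 2)*(d + 6) + 2*(d - 2)*(d*w + 1) + (d + 6)*(d*w + 1))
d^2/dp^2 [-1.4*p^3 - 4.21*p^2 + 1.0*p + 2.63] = -8.4*p - 8.42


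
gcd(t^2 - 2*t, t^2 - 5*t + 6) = t - 2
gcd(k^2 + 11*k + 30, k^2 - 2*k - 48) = k + 6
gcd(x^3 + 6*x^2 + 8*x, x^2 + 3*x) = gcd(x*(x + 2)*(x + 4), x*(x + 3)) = x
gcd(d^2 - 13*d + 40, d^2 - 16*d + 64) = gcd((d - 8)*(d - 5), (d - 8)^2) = d - 8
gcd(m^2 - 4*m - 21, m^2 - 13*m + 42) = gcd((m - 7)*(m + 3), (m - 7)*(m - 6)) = m - 7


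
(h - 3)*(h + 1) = h^2 - 2*h - 3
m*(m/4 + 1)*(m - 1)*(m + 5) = m^4/4 + 2*m^3 + 11*m^2/4 - 5*m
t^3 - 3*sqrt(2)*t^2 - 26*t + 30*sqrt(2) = (t - 5*sqrt(2))*(t - sqrt(2))*(t + 3*sqrt(2))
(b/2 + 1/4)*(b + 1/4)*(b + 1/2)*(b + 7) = b^4/2 + 33*b^3/8 + 37*b^2/8 + 57*b/32 + 7/32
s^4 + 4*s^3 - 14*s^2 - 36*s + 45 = (s - 3)*(s - 1)*(s + 3)*(s + 5)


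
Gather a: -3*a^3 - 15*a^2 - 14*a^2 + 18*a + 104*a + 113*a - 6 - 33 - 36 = -3*a^3 - 29*a^2 + 235*a - 75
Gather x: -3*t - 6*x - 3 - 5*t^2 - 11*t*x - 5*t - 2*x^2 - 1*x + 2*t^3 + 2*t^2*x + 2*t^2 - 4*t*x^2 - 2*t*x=2*t^3 - 3*t^2 - 8*t + x^2*(-4*t - 2) + x*(2*t^2 - 13*t - 7) - 3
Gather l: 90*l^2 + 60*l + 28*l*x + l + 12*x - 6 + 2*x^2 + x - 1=90*l^2 + l*(28*x + 61) + 2*x^2 + 13*x - 7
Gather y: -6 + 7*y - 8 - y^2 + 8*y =-y^2 + 15*y - 14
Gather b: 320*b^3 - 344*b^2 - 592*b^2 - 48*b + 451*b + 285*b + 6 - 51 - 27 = 320*b^3 - 936*b^2 + 688*b - 72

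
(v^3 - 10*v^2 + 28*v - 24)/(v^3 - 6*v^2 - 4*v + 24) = (v - 2)/(v + 2)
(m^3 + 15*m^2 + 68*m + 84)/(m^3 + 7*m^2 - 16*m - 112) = (m^2 + 8*m + 12)/(m^2 - 16)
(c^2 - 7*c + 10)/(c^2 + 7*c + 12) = (c^2 - 7*c + 10)/(c^2 + 7*c + 12)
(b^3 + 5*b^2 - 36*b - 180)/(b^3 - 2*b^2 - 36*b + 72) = (b + 5)/(b - 2)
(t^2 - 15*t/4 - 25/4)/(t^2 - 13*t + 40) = (t + 5/4)/(t - 8)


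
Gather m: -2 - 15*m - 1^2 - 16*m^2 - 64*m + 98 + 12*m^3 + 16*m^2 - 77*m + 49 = 12*m^3 - 156*m + 144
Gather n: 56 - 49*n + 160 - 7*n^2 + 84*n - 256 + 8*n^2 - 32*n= n^2 + 3*n - 40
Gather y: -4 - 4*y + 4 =-4*y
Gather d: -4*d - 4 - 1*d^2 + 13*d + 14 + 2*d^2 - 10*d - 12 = d^2 - d - 2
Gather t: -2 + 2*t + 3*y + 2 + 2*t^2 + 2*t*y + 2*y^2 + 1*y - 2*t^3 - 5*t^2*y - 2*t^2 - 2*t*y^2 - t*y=-2*t^3 - 5*t^2*y + t*(-2*y^2 + y + 2) + 2*y^2 + 4*y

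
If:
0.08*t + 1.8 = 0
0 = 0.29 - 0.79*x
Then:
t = -22.50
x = 0.37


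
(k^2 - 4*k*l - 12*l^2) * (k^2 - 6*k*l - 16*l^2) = k^4 - 10*k^3*l - 4*k^2*l^2 + 136*k*l^3 + 192*l^4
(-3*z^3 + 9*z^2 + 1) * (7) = -21*z^3 + 63*z^2 + 7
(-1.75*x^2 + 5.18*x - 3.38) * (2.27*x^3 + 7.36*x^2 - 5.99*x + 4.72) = -3.9725*x^5 - 1.1214*x^4 + 40.9347*x^3 - 64.165*x^2 + 44.6958*x - 15.9536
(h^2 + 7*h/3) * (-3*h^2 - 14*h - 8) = -3*h^4 - 21*h^3 - 122*h^2/3 - 56*h/3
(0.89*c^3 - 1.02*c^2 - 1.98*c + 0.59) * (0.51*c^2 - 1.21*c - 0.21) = 0.4539*c^5 - 1.5971*c^4 + 0.0374999999999999*c^3 + 2.9109*c^2 - 0.2981*c - 0.1239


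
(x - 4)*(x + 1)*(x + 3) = x^3 - 13*x - 12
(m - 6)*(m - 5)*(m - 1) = m^3 - 12*m^2 + 41*m - 30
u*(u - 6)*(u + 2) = u^3 - 4*u^2 - 12*u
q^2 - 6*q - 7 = (q - 7)*(q + 1)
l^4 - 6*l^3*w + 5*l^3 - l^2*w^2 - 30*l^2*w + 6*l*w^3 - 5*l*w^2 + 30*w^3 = (l + 5)*(l - 6*w)*(l - w)*(l + w)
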